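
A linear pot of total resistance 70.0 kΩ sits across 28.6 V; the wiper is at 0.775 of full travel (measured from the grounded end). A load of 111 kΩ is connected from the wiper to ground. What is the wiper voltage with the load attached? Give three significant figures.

The wiper splits the pot into (1−α)R = 15.75 kΩ above and αR = 54.25 kΩ below.
Lower section ‖ load = 36.44 kΩ.
V_wiper = 28.6 × 36.44/(15.75 + 36.44) = 20.0 V.

V ≈ 20.0 V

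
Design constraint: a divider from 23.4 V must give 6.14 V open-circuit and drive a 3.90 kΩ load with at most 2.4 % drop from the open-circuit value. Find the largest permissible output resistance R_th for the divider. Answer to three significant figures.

Loading drop = R_th/(R_th + R_L) ≤ 0.0240, so R_th ≤ R_L · ε/(1−ε) = 3.90 kΩ × 0.0240/0.9760 = 95.9 Ω.
(Any R1, R2 with R2/(R1+R2) = 0.262 and R1‖R2 ≤ 95.9 Ω will meet the spec.)

R_th ≤ 95.9 Ω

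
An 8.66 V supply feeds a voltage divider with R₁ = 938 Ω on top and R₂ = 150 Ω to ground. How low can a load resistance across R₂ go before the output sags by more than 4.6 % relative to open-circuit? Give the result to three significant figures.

Output resistance R_th = R₁‖R₂ = (938 × 150)/1088 = 129.3 Ω.
The fractional drop is R_th/(R_th + R_L); requiring this ≤ 0.0460 gives R_L ≥ R_th(1/0.0460 − 1) = 129.3 × 20.74 = 2.68 kΩ.

R_L(min) ≈ 2.68 kΩ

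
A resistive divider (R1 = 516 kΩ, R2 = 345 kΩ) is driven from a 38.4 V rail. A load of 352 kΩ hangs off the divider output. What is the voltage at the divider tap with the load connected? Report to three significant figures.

The load sits in parallel with R2: R2‖R_L = (345 × 352) / (345 + 352) = 174.2 kΩ.
V_out = 38.4 × 174.2 / (516 + 174.2) = 38.4 × 174.2/690.2 = 9.69 V.

V_out ≈ 9.69 V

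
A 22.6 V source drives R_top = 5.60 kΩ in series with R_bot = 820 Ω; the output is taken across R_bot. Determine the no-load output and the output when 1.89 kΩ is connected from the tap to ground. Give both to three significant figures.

Open-circuit: V = 22.6 × 820/(5600 + 820) = 2.89 V.
With the load, R_bot becomes R_bot‖R_L = 571.9 Ω, so V = 22.6 × 571.9/6172 = 2.09 V.

Unloaded: 2.89 V; loaded: 2.09 V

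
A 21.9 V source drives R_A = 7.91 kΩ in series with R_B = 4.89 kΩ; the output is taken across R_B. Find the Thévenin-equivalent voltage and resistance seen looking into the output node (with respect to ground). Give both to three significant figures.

V_th = 8.37 V, R_th = 3.02 kΩ

V_th is the open-circuit tap voltage: 21.9 × 4.89/(7.91 + 4.89) = 8.37 V.
With the supply zeroed, R_A and R_B appear in parallel from the tap: R_th = R_A‖R_B = (7.91 × 4.89)/12.80 = 3.02 kΩ.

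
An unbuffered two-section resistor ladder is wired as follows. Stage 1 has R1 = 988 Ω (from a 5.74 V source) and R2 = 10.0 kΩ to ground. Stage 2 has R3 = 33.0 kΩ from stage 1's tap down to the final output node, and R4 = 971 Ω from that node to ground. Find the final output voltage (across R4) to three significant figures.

V_out ≈ 0.145 V

Stage 2 presents R3+R4 = 33970 Ω as a load on stage 1's tap.
Stage 1's lower leg becomes R2‖(R3+R4) = 7726 Ω, so V_mid = 5.74 × 7726/8714 = 5.089 V.
Stage 2 is itself unloaded: V_out = V_mid × R4/(R3+R4) = 5.089 × 971/33970 = 0.145 V.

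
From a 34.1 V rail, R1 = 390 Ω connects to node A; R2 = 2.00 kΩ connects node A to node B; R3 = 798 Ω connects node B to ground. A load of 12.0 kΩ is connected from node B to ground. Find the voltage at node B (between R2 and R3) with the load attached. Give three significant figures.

V ≈ 8.13 V

At node B, R3 is in parallel with the load: R3‖R_L = 748.2 Ω.
Below node A the resistance is R2 + (R3‖R_L) = 2748 Ω, so V_A = 34.1 × 2748/3138 = 29.86 V.
Then V_B = V_A × (R3‖R_L)/(R2 + R3‖R_L) = 29.86 × 748.2/2748 = 8.13 V.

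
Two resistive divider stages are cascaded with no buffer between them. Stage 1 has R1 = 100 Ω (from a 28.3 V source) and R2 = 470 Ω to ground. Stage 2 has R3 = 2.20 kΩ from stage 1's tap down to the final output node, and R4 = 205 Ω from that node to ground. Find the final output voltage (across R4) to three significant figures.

Stage 2 presents R3+R4 = 2405 Ω as a load on stage 1's tap.
Stage 1's lower leg becomes R2‖(R3+R4) = 393.2 Ω, so V_mid = 28.3 × 393.2/493.2 = 22.56 V.
Stage 2 is itself unloaded: V_out = V_mid × R4/(R3+R4) = 22.56 × 205/2405 = 1.92 V.

V_out ≈ 1.92 V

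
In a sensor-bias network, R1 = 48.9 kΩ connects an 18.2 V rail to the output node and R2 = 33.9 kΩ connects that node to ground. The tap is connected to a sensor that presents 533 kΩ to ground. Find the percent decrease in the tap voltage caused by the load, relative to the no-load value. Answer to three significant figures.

The divider's output (Thévenin) resistance is R1‖R2 = 20.02 kΩ.
Fractional drop under load = R_th/(R_th + R_L) = 20.02 / (20.02 + 533) = 0.03620.
So the output falls by 3.62 %.

3.62 %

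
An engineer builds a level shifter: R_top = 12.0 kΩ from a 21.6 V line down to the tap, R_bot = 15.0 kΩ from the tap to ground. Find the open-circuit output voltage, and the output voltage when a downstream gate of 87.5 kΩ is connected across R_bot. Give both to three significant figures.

Unloaded: 12.0 V; loaded: 11.2 V

Open-circuit: V = 21.6 × 15.0/(12.0 + 15.0) = 12.0 V.
With the load, R_bot becomes R_bot‖R_L = 12.80 kΩ, so V = 21.6 × 12.80/24.80 = 11.2 V.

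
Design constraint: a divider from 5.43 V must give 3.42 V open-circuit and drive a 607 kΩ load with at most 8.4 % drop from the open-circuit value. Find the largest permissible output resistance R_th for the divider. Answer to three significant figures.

Loading drop = R_th/(R_th + R_L) ≤ 0.0840, so R_th ≤ R_L · ε/(1−ε) = 607 kΩ × 0.0840/0.9160 = 55.7 kΩ.
(Any R1, R2 with R2/(R1+R2) = 0.630 and R1‖R2 ≤ 55.7 kΩ will meet the spec.)

R_th ≤ 55.7 kΩ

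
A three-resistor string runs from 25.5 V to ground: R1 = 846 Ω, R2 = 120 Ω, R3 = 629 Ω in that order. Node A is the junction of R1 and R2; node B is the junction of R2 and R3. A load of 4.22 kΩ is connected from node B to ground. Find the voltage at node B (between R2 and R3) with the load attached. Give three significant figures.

At node B, R3 is in parallel with the load: R3‖R_L = 547.4 Ω.
Below node A the resistance is R2 + (R3‖R_L) = 667.4 Ω, so V_A = 25.5 × 667.4/1513 = 11.25 V.
Then V_B = V_A × (R3‖R_L)/(R2 + R3‖R_L) = 11.25 × 547.4/667.4 = 9.22 V.

V ≈ 9.22 V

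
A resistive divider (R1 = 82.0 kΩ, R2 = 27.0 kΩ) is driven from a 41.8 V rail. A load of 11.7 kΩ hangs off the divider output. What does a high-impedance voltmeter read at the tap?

The load sits in parallel with R2: R2‖R_L = (27.0 × 11.7) / (27.0 + 11.7) = 8.163 kΩ.
V_out = 41.8 × 8.163 / (82.0 + 8.163) = 41.8 × 8.163/90.16 = 3.78 V.
(Unloaded it would have been 10.4 V.)

V_out ≈ 3.78 V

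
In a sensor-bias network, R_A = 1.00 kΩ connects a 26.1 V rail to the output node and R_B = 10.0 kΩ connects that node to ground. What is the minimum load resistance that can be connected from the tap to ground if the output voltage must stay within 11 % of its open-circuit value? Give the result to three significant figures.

R_L(min) ≈ 7.36 kΩ

Output resistance R_th = R_A‖R_B = (1000 × 10000)/11000 = 909.1 Ω.
The fractional drop is R_th/(R_th + R_L); requiring this ≤ 0.110 gives R_L ≥ R_th(1/0.110 − 1) = 909.1 × 8.091 = 7.36 kΩ.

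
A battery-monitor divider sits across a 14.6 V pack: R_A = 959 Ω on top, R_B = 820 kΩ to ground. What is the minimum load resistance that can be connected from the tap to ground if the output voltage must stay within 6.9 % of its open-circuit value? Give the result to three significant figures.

Output resistance R_th = R_A‖R_B = (959 × 820000)/821000 = 957.9 Ω.
The fractional drop is R_th/(R_th + R_L); requiring this ≤ 0.0690 gives R_L ≥ R_th(1/0.0690 − 1) = 957.9 × 13.49 = 12.9 kΩ.

R_L(min) ≈ 12.9 kΩ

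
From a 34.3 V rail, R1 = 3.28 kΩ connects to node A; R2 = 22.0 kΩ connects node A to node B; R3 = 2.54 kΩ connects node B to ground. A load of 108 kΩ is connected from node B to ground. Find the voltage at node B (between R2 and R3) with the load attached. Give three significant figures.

At node B, R3 is in parallel with the load: R3‖R_L = 2.482 kΩ.
Below node A the resistance is R2 + (R3‖R_L) = 24.48 kΩ, so V_A = 34.3 × 24.48/27.76 = 30.25 V.
Then V_B = V_A × (R3‖R_L)/(R2 + R3‖R_L) = 30.25 × 2.482/24.48 = 3.07 V.

V ≈ 3.07 V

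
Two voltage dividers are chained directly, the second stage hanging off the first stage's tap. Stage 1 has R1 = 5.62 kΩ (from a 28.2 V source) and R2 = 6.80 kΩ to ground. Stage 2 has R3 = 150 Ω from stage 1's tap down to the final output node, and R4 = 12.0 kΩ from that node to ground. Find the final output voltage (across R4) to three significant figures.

V_out ≈ 12.2 V

Stage 2 presents R3+R4 = 12150 Ω as a load on stage 1's tap.
Stage 1's lower leg becomes R2‖(R3+R4) = 4360 Ω, so V_mid = 28.2 × 4360/9980 = 12.32 V.
Stage 2 is itself unloaded: V_out = V_mid × R4/(R3+R4) = 12.32 × 12000/12150 = 12.2 V.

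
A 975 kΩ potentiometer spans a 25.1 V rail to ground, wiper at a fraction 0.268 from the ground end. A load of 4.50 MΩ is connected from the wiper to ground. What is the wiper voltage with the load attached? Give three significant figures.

The wiper splits the pot into (1−α)R = 713.7 kΩ above and αR = 261.3 kΩ below.
Lower section ‖ load = 247.0 kΩ.
V_wiper = 25.1 × 247.0/(713.7 + 247.0) = 6.45 V.

V ≈ 6.45 V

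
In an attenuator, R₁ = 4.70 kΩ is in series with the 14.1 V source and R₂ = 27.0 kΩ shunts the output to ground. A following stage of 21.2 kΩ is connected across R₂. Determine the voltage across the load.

The load sits in parallel with R₂: R₂‖R_L = (27.0 × 21.2) / (27.0 + 21.2) = 11.88 kΩ.
V_out = 14.1 × 11.88 / (4.70 + 11.88) = 14.1 × 11.88/16.58 = 10.1 V.

V_out ≈ 10.1 V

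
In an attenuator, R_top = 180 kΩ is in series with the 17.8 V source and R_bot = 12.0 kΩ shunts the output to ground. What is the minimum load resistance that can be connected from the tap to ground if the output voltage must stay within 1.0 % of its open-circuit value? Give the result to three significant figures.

Output resistance R_th = R_top‖R_bot = (180 × 12.0)/192.0 = 11.25 kΩ.
The fractional drop is R_th/(R_th + R_L); requiring this ≤ 0.0100 gives R_L ≥ R_th(1/0.0100 − 1) = 11.25 × 99.00 = 1.11 MΩ.

R_L(min) ≈ 1.11 MΩ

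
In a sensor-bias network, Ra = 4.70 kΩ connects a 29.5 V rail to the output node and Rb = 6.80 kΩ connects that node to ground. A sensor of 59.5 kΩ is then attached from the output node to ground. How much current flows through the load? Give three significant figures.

I_L ≈ 0.280 mA

Rb‖R_L = 6.103 kΩ; V_out = 29.5 × 6.103/10.80 = 16.67 V.
I_L = V_out / R_L = 16.67 / 59.5 kΩ = 0.280 mA.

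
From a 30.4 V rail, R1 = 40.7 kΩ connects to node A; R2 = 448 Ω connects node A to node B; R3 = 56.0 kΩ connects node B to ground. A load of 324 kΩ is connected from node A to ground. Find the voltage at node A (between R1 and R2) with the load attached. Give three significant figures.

Below node A the series string R2+R3 = 56450 Ω sits in parallel with the 324000 Ω load: 48070 Ω.
V_A = 30.4 × 48070/(40700 + 48070) = 16.5 V.

V ≈ 16.5 V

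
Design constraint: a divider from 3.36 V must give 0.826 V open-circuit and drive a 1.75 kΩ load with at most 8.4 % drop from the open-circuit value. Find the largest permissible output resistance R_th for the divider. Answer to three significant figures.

Loading drop = R_th/(R_th + R_L) ≤ 0.0840, so R_th ≤ R_L · ε/(1−ε) = 1.75 kΩ × 0.0840/0.9160 = 160 Ω.

R_th ≤ 160 Ω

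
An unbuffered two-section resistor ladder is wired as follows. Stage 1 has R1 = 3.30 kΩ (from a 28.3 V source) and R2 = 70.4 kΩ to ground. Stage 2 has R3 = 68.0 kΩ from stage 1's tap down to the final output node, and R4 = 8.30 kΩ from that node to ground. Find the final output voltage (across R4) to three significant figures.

Stage 2 presents R3+R4 = 76.30 kΩ as a load on stage 1's tap.
Stage 1's lower leg becomes R2‖(R3+R4) = 36.62 kΩ, so V_mid = 28.3 × 36.62/39.92 = 25.96 V.
Stage 2 is itself unloaded: V_out = V_mid × R4/(R3+R4) = 25.96 × 8.30/76.30 = 2.82 V.

V_out ≈ 2.82 V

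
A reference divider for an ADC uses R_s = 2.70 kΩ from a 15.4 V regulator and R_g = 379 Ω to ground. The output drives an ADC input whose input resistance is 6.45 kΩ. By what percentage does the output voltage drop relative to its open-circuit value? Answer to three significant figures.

4.90 %

The divider's output (Thévenin) resistance is R_s‖R_g = 332.3 Ω.
Fractional drop under load = R_th/(R_th + R_L) = 332.3 / (332.3 + 6450) = 0.04900.
So the output falls by 4.90 %.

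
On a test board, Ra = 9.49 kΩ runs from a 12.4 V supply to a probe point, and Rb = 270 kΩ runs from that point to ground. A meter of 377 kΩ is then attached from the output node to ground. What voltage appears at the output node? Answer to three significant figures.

The load sits in parallel with Rb: Rb‖R_L = (270 × 377) / (270 + 377) = 157.3 kΩ.
V_out = 12.4 × 157.3 / (9.49 + 157.3) = 12.4 × 157.3/166.8 = 11.7 V.
(Unloaded it would have been 12.0 V.)

V_out ≈ 11.7 V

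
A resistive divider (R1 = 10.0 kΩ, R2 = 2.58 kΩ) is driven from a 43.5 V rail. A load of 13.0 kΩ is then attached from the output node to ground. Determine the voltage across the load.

V_out ≈ 7.71 V

The load sits in parallel with R2: R2‖R_L = (2.58 × 13.0) / (2.58 + 13.0) = 2.153 kΩ.
V_out = 43.5 × 2.153 / (10.0 + 2.153) = 43.5 × 2.153/12.15 = 7.71 V.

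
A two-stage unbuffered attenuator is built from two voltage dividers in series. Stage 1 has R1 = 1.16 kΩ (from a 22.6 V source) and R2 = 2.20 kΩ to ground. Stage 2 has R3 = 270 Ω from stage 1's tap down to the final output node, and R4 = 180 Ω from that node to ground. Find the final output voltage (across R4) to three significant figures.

V_out ≈ 2.20 V

Stage 2 presents R3+R4 = 450.0 Ω as a load on stage 1's tap.
Stage 1's lower leg becomes R2‖(R3+R4) = 373.6 Ω, so V_mid = 22.6 × 373.6/1534 = 5.505 V.
Stage 2 is itself unloaded: V_out = V_mid × R4/(R3+R4) = 5.505 × 180/450.0 = 2.20 V.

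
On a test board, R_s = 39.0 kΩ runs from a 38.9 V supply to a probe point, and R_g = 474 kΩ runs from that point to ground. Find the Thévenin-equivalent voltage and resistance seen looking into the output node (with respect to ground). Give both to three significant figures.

V_th = 35.9 V, R_th = 36.0 kΩ

V_th is the open-circuit tap voltage: 38.9 × 474/(39.0 + 474) = 35.9 V.
With the supply zeroed, R_s and R_g appear in parallel from the tap: R_th = R_s‖R_g = (39.0 × 474)/513.0 = 36.0 kΩ.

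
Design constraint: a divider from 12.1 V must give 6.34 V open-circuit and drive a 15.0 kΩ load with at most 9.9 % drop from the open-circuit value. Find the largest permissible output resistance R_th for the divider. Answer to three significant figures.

Loading drop = R_th/(R_th + R_L) ≤ 0.0990, so R_th ≤ R_L · ε/(1−ε) = 15.0 kΩ × 0.0990/0.9010 = 1.65 kΩ.

R_th ≤ 1.65 kΩ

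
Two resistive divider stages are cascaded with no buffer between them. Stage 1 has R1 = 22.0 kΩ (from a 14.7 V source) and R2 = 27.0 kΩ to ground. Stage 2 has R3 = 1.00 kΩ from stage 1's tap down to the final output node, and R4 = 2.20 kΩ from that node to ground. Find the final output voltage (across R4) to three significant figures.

V_out ≈ 1.16 V

Stage 2 presents R3+R4 = 3.200 kΩ as a load on stage 1's tap.
Stage 1's lower leg becomes R2‖(R3+R4) = 2.861 kΩ, so V_mid = 14.7 × 2.861/24.86 = 1.692 V.
Stage 2 is itself unloaded: V_out = V_mid × R4/(R3+R4) = 1.692 × 2.20/3.200 = 1.16 V.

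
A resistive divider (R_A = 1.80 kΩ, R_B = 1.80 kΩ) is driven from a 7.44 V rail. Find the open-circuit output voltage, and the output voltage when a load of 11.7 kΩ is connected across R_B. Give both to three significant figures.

Unloaded: 3.72 V; loaded: 3.45 V

Open-circuit: V = 7.44 × 1.80/(1.80 + 1.80) = 3.72 V.
With the load, R_B becomes R_B‖R_L = 1.560 kΩ, so V = 7.44 × 1.560/3.360 = 3.45 V.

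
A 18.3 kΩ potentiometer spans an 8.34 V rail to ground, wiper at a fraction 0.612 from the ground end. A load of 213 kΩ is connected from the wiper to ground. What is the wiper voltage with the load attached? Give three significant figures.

The wiper splits the pot into (1−α)R = 7.100 kΩ above and αR = 11.20 kΩ below.
Lower section ‖ load = 10.64 kΩ.
V_wiper = 8.34 × 10.64/(7.100 + 10.64) = 5.00 V.

V ≈ 5.00 V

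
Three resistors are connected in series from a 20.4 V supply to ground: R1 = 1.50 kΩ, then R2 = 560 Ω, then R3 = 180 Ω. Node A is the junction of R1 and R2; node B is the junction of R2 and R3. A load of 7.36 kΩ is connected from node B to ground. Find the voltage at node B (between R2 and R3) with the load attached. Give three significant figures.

V ≈ 1.60 V

At node B, R3 is in parallel with the load: R3‖R_L = 175.7 Ω.
Below node A the resistance is R2 + (R3‖R_L) = 735.7 Ω, so V_A = 20.4 × 735.7/2236 = 6.713 V.
Then V_B = V_A × (R3‖R_L)/(R2 + R3‖R_L) = 6.713 × 175.7/735.7 = 1.60 V.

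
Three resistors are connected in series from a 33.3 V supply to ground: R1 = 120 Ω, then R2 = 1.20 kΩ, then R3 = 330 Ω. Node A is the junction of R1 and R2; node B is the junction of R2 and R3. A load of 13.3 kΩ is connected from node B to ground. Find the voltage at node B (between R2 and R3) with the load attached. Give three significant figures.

V ≈ 6.53 V

At node B, R3 is in parallel with the load: R3‖R_L = 322.0 Ω.
Below node A the resistance is R2 + (R3‖R_L) = 1522 Ω, so V_A = 33.3 × 1522/1642 = 30.87 V.
Then V_B = V_A × (R3‖R_L)/(R2 + R3‖R_L) = 30.87 × 322.0/1522 = 6.53 V.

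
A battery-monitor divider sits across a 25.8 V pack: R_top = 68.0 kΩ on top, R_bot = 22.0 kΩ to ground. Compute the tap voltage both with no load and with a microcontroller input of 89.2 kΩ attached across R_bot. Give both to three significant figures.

Unloaded: 6.31 V; loaded: 5.32 V

Open-circuit: V = 25.8 × 22.0/(68.0 + 22.0) = 6.31 V.
With the load, R_bot becomes R_bot‖R_L = 17.65 kΩ, so V = 25.8 × 17.65/85.65 = 5.32 V.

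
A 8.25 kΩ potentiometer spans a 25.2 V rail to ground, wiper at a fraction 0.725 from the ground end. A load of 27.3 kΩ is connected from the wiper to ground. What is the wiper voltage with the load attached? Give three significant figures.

The wiper splits the pot into (1−α)R = 2.269 kΩ above and αR = 5.981 kΩ below.
Lower section ‖ load = 4.906 kΩ.
V_wiper = 25.2 × 4.906/(2.269 + 4.906) = 17.2 V.

V ≈ 17.2 V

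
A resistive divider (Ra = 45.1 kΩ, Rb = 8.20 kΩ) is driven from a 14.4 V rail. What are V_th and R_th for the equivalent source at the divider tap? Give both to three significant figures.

V_th = 2.22 V, R_th = 6.94 kΩ

V_th is the open-circuit tap voltage: 14.4 × 8.20/(45.1 + 8.20) = 2.22 V.
With the supply zeroed, Ra and Rb appear in parallel from the tap: R_th = Ra‖Rb = (45.1 × 8.20)/53.30 = 6.94 kΩ.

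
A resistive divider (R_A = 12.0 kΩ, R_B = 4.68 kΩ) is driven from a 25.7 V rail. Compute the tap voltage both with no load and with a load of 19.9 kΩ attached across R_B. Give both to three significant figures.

Open-circuit: V = 25.7 × 4.68/(12.0 + 4.68) = 7.21 V.
With the load, R_B becomes R_B‖R_L = 3.789 kΩ, so V = 25.7 × 3.789/15.79 = 6.17 V.

Unloaded: 7.21 V; loaded: 6.17 V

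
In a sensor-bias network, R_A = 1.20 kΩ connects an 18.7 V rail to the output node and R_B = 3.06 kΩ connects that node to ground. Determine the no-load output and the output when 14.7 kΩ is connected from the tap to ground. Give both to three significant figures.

Open-circuit: V = 18.7 × 3.06/(1.20 + 3.06) = 13.4 V.
With the load, R_B becomes R_B‖R_L = 2.533 kΩ, so V = 18.7 × 2.533/3.733 = 12.7 V.

Unloaded: 13.4 V; loaded: 12.7 V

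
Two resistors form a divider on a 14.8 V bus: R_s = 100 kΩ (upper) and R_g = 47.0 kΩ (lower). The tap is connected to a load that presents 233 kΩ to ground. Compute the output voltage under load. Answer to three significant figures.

The load sits in parallel with R_g: R_g‖R_L = (47.0 × 233) / (47.0 + 233) = 39.11 kΩ.
V_out = 14.8 × 39.11 / (100 + 39.11) = 14.8 × 39.11/139.1 = 4.16 V.

V_out ≈ 4.16 V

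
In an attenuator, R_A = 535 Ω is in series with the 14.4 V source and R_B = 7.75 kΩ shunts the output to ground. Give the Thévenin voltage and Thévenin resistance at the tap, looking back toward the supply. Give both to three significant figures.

V_th is the open-circuit tap voltage: 14.4 × 7750/(535 + 7750) = 13.5 V.
With the supply zeroed, R_A and R_B appear in parallel from the tap: R_th = R_A‖R_B = (535 × 7750)/8285 = 500 Ω.

V_th = 13.5 V, R_th = 500 Ω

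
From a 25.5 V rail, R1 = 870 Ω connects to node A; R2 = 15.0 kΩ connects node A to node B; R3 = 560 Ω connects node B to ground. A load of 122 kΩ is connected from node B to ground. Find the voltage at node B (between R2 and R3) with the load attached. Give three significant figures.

At node B, R3 is in parallel with the load: R3‖R_L = 557.4 Ω.
Below node A the resistance is R2 + (R3‖R_L) = 15560 Ω, so V_A = 25.5 × 15560/16430 = 24.15 V.
Then V_B = V_A × (R3‖R_L)/(R2 + R3‖R_L) = 24.15 × 557.4/15560 = 0.865 V.

V ≈ 0.865 V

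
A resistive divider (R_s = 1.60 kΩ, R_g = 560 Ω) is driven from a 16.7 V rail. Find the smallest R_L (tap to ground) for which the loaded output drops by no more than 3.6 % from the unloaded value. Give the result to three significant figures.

Output resistance R_th = R_s‖R_g = (1600 × 560)/2160 = 414.8 Ω.
The fractional drop is R_th/(R_th + R_L); requiring this ≤ 0.0360 gives R_L ≥ R_th(1/0.0360 − 1) = 414.8 × 26.78 = 11.1 kΩ.

R_L(min) ≈ 11.1 kΩ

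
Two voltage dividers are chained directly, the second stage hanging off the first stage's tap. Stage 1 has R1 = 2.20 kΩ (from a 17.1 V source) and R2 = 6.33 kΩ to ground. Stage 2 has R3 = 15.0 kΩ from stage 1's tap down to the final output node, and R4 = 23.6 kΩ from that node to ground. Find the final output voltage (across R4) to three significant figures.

Stage 2 presents R3+R4 = 38.60 kΩ as a load on stage 1's tap.
Stage 1's lower leg becomes R2‖(R3+R4) = 5.438 kΩ, so V_mid = 17.1 × 5.438/7.638 = 12.17 V.
Stage 2 is itself unloaded: V_out = V_mid × R4/(R3+R4) = 12.17 × 23.6/38.60 = 7.44 V.

V_out ≈ 7.44 V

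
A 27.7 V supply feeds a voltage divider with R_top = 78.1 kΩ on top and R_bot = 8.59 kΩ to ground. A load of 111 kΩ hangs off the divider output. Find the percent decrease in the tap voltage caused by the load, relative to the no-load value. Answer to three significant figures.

The divider's output (Thévenin) resistance is R_top‖R_bot = 7.739 kΩ.
Fractional drop under load = R_th/(R_th + R_L) = 7.739 / (7.739 + 111) = 0.06518.
So the output falls by 6.52 %.

6.52 %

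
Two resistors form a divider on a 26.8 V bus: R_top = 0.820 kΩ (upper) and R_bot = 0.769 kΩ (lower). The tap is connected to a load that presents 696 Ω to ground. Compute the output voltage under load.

The load sits in parallel with R_bot: R_bot‖R_L = (769 × 696) / (769 + 696) = 365.3 Ω.
V_out = 26.8 × 365.3 / (820 + 365.3) = 26.8 × 365.3/1185 = 8.26 V.

V_out ≈ 8.26 V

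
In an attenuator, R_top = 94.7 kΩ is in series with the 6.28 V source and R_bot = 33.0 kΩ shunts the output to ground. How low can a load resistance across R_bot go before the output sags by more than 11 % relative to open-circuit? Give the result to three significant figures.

Output resistance R_th = R_top‖R_bot = (94.7 × 33.0)/127.7 = 24.47 kΩ.
The fractional drop is R_th/(R_th + R_L); requiring this ≤ 0.110 gives R_L ≥ R_th(1/0.110 − 1) = 24.47 × 8.091 = 198 kΩ.

R_L(min) ≈ 198 kΩ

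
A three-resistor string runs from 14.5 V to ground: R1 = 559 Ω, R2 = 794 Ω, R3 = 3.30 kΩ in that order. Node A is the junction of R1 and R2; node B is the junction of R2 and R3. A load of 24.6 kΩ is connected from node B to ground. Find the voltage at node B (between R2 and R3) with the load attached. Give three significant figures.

At node B, R3 is in parallel with the load: R3‖R_L = 2910 Ω.
Below node A the resistance is R2 + (R3‖R_L) = 3704 Ω, so V_A = 14.5 × 3704/4263 = 12.60 V.
Then V_B = V_A × (R3‖R_L)/(R2 + R3‖R_L) = 12.60 × 2910/3704 = 9.90 V.

V ≈ 9.90 V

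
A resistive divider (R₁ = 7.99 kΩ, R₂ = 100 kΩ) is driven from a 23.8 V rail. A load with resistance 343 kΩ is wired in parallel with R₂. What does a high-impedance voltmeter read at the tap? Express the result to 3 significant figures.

The load sits in parallel with R₂: R₂‖R_L = (100 × 343) / (100 + 343) = 77.43 kΩ.
V_out = 23.8 × 77.43 / (7.99 + 77.43) = 23.8 × 77.43/85.42 = 21.6 V.
(Unloaded it would have been 22.0 V.)

V_out ≈ 21.6 V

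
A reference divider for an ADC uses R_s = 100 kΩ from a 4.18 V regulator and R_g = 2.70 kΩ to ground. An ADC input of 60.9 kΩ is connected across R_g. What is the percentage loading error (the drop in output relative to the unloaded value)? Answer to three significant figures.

4.14 %

The divider's output (Thévenin) resistance is R_s‖R_g = 2.629 kΩ.
Fractional drop under load = R_th/(R_th + R_L) = 2.629 / (2.629 + 60.9) = 0.04138.
So the output falls by 4.14 %.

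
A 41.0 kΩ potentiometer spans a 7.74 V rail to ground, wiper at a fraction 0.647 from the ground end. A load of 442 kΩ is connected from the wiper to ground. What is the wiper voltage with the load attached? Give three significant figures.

V ≈ 4.90 V

The wiper splits the pot into (1−α)R = 14.47 kΩ above and αR = 26.53 kΩ below.
Lower section ‖ load = 25.03 kΩ.
V_wiper = 7.74 × 25.03/(14.47 + 25.03) = 4.90 V.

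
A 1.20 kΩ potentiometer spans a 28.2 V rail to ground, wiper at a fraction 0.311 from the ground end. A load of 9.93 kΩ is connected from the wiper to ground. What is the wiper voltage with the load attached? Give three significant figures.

The wiper splits the pot into (1−α)R = 826.8 Ω above and αR = 373.2 Ω below.
Lower section ‖ load = 359.7 Ω.
V_wiper = 28.2 × 359.7/(826.8 + 359.7) = 8.55 V.

V ≈ 8.55 V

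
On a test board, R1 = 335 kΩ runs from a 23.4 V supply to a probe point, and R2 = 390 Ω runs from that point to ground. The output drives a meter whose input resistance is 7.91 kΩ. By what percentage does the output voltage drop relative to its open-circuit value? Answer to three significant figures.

The divider's output (Thévenin) resistance is R1‖R2 = 389.5 Ω.
Fractional drop under load = R_th/(R_th + R_L) = 389.5 / (389.5 + 7910) = 0.04694.
So the output falls by 4.69 %.

4.69 %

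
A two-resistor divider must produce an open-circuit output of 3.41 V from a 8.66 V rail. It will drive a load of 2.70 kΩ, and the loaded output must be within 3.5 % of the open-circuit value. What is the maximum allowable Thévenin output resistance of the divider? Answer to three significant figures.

R_th ≤ 97.9 Ω

Loading drop = R_th/(R_th + R_L) ≤ 0.0350, so R_th ≤ R_L · ε/(1−ε) = 2.70 kΩ × 0.0350/0.9650 = 97.9 Ω.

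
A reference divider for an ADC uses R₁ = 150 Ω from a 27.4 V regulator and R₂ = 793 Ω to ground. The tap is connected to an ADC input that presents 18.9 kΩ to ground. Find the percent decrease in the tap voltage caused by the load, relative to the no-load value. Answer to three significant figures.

0.663 %

The divider's output (Thévenin) resistance is R₁‖R₂ = 126.1 Ω.
Fractional drop under load = R_th/(R_th + R_L) = 126.1 / (126.1 + 18900) = 0.006630.
So the output falls by 0.663 %.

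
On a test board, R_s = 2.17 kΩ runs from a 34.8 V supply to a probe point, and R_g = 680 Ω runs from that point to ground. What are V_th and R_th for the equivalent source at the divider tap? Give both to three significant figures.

V_th is the open-circuit tap voltage: 34.8 × 680/(2170 + 680) = 8.30 V.
With the supply zeroed, R_s and R_g appear in parallel from the tap: R_th = R_s‖R_g = (2170 × 680)/2850 = 518 Ω.

V_th = 8.30 V, R_th = 518 Ω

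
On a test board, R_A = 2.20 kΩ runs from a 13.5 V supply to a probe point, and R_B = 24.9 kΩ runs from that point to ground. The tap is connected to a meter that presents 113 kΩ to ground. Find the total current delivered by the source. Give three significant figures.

R_B‖R_L = 20.40 kΩ, so the source sees R_A + R_B‖R_L = 22.60 kΩ.
I = 13.5 V / 22.60 kΩ = 0.597 mA.

I ≈ 0.597 mA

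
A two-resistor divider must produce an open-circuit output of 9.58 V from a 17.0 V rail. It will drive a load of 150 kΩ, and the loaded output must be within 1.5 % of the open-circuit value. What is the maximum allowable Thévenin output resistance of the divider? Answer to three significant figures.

R_th ≤ 2.28 kΩ

Loading drop = R_th/(R_th + R_L) ≤ 0.0150, so R_th ≤ R_L · ε/(1−ε) = 150 kΩ × 0.0150/0.9850 = 2.28 kΩ.
(Any R1, R2 with R2/(R1+R2) = 0.564 and R1‖R2 ≤ 2.28 kΩ will meet the spec.)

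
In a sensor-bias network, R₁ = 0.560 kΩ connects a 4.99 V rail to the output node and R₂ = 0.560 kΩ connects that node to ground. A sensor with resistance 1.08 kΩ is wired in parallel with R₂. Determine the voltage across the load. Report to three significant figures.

The load sits in parallel with R₂: R₂‖R_L = (560 × 1080) / (560 + 1080) = 368.8 Ω.
V_out = 4.99 × 368.8 / (560 + 368.8) = 4.99 × 368.8/928.8 = 1.98 V.

V_out ≈ 1.98 V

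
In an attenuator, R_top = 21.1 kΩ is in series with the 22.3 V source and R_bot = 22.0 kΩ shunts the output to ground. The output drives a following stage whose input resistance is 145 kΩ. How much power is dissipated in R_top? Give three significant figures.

Total resistance from the source is R_top + (R_bot‖R_L) = 40.20 kΩ, so I = 22.3/40.20 kΩ = 0.5547 mA.
P = I²·R_top = (0.5547 mA)² × 21.1 kΩ = 6.49 mW.

P ≈ 6.49 mW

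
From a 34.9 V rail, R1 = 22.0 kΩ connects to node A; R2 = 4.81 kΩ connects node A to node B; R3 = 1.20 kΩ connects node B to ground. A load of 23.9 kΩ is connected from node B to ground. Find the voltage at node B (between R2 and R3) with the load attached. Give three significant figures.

V ≈ 1.43 V

At node B, R3 is in parallel with the load: R3‖R_L = 1.143 kΩ.
Below node A the resistance is R2 + (R3‖R_L) = 5.953 kΩ, so V_A = 34.9 × 5.953/27.95 = 7.432 V.
Then V_B = V_A × (R3‖R_L)/(R2 + R3‖R_L) = 7.432 × 1.143/5.953 = 1.43 V.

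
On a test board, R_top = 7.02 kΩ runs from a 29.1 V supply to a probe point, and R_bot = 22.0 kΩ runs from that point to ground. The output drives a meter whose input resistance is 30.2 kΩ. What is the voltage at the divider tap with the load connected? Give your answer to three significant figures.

The load sits in parallel with R_bot: R_bot‖R_L = (22.0 × 30.2) / (22.0 + 30.2) = 12.73 kΩ.
V_out = 29.1 × 12.73 / (7.02 + 12.73) = 29.1 × 12.73/19.75 = 18.8 V.
(Unloaded it would have been 22.1 V.)

V_out ≈ 18.8 V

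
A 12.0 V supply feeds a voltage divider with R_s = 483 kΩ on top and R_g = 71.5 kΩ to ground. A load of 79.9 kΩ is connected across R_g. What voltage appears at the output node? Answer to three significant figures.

The load sits in parallel with R_g: R_g‖R_L = (71.5 × 79.9) / (71.5 + 79.9) = 37.73 kΩ.
V_out = 12.0 × 37.73 / (483 + 37.73) = 12.0 × 37.73/520.7 = 0.870 V.
(Unloaded it would have been 1.55 V.)

V_out ≈ 0.870 V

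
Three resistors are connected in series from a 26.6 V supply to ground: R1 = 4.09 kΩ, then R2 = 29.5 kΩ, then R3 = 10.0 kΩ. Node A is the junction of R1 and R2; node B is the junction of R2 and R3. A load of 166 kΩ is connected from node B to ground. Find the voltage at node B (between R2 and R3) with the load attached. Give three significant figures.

At node B, R3 is in parallel with the load: R3‖R_L = 9.432 kΩ.
Below node A the resistance is R2 + (R3‖R_L) = 38.93 kΩ, so V_A = 26.6 × 38.93/43.02 = 24.07 V.
Then V_B = V_A × (R3‖R_L)/(R2 + R3‖R_L) = 24.07 × 9.432/38.93 = 5.83 V.

V ≈ 5.83 V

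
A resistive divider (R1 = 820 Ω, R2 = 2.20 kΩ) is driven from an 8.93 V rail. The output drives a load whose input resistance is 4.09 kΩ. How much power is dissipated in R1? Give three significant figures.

Total resistance from the source is R1 + (R2‖R_L) = 2251 Ω, so I = 8.93/2251 Ω = 3.968 mA.
P = I²·R1 = (3.968 mA)² × 820 Ω = 12.9 mW.

P ≈ 12.9 mW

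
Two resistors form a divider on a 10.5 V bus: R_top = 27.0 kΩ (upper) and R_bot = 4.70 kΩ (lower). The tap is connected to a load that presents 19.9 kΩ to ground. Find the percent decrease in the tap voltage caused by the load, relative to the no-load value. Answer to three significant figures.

16.7 %

The divider's output (Thévenin) resistance is R_top‖R_bot = 4.003 kΩ.
Fractional drop under load = R_th/(R_th + R_L) = 4.003 / (4.003 + 19.9) = 0.1675.
So the output falls by 16.7 %.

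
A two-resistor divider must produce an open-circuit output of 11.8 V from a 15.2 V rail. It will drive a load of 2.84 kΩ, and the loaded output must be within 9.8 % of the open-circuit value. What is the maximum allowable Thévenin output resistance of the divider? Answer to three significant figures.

Loading drop = R_th/(R_th + R_L) ≤ 0.0980, so R_th ≤ R_L · ε/(1−ε) = 2.84 kΩ × 0.0980/0.9020 = 309 Ω.

R_th ≤ 309 Ω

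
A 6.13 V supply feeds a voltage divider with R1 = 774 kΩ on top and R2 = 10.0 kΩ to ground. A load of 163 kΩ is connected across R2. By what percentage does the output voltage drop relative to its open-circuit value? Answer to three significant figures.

5.71 %

The divider's output (Thévenin) resistance is R1‖R2 = 9.872 kΩ.
Fractional drop under load = R_th/(R_th + R_L) = 9.872 / (9.872 + 163) = 0.05711.
So the output falls by 5.71 %.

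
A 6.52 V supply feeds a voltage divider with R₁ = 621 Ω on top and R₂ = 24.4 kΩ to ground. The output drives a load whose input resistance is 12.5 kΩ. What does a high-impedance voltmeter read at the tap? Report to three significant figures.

V_out ≈ 6.06 V

The load sits in parallel with R₂: R₂‖R_L = (24400 × 12500) / (24400 + 12500) = 8266 Ω.
V_out = 6.52 × 8266 / (621 + 8266) = 6.52 × 8266/8887 = 6.06 V.
(Unloaded it would have been 6.36 V.)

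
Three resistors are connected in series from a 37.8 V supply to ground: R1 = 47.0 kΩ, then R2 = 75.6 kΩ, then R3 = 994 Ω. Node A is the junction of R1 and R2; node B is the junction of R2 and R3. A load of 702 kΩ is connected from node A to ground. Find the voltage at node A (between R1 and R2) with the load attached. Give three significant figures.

V ≈ 22.5 V

Below node A the series string R2+R3 = 76590 Ω sits in parallel with the 702000 Ω load: 69060 Ω.
V_A = 37.8 × 69060/(47000 + 69060) = 22.5 V.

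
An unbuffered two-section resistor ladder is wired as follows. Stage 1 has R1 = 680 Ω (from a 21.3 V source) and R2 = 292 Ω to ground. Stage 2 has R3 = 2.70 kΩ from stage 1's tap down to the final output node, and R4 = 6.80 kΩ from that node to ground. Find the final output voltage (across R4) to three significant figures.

V_out ≈ 4.48 V

Stage 2 presents R3+R4 = 9500 Ω as a load on stage 1's tap.
Stage 1's lower leg becomes R2‖(R3+R4) = 283.3 Ω, so V_mid = 21.3 × 283.3/963.3 = 6.264 V.
Stage 2 is itself unloaded: V_out = V_mid × R4/(R3+R4) = 6.264 × 6800/9500 = 4.48 V.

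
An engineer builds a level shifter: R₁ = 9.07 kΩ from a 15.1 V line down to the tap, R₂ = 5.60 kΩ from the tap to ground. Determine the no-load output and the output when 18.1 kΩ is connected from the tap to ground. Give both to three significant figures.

Unloaded: 5.76 V; loaded: 4.84 V

Open-circuit: V = 15.1 × 5.60/(9.07 + 5.60) = 5.76 V.
With the load, R₂ becomes R₂‖R_L = 4.277 kΩ, so V = 15.1 × 4.277/13.35 = 4.84 V.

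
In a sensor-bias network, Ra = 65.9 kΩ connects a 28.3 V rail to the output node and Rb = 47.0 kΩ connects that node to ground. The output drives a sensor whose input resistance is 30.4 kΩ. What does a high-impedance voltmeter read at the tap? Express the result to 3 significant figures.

V_out ≈ 6.19 V

The load sits in parallel with Rb: Rb‖R_L = (47.0 × 30.4) / (47.0 + 30.4) = 18.46 kΩ.
V_out = 28.3 × 18.46 / (65.9 + 18.46) = 28.3 × 18.46/84.36 = 6.19 V.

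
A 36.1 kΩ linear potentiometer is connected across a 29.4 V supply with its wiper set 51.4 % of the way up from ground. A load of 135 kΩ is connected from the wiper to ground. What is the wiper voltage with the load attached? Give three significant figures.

V ≈ 14.2 V

The wiper splits the pot into (1−α)R = 17.54 kΩ above and αR = 18.56 kΩ below.
Lower section ‖ load = 16.31 kΩ.
V_wiper = 29.4 × 16.31/(17.54 + 16.31) = 14.2 V.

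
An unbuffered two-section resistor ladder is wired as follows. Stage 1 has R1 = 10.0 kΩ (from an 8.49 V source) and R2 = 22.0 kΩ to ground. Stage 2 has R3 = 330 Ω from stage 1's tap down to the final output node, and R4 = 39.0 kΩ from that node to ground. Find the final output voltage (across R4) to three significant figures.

Stage 2 presents R3+R4 = 39330 Ω as a load on stage 1's tap.
Stage 1's lower leg becomes R2‖(R3+R4) = 14110 Ω, so V_mid = 8.49 × 14110/24110 = 4.968 V.
Stage 2 is itself unloaded: V_out = V_mid × R4/(R3+R4) = 4.968 × 39000/39330 = 4.93 V.

V_out ≈ 4.93 V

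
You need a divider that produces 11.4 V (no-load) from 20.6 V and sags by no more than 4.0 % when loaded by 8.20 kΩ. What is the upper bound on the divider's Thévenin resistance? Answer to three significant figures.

R_th ≤ 342 Ω

Loading drop = R_th/(R_th + R_L) ≤ 0.0400, so R_th ≤ R_L · ε/(1−ε) = 8.20 kΩ × 0.0400/0.9600 = 342 Ω.
(Any R1, R2 with R2/(R1+R2) = 0.553 and R1‖R2 ≤ 342 Ω will meet the spec.)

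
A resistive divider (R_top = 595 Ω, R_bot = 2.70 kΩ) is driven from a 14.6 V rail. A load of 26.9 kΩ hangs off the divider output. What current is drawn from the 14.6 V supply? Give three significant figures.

R_bot‖R_L = 2454 Ω, so the source sees R_top + R_bot‖R_L = 3049 Ω.
I = 14.6 V / 3049 Ω = 4.79 mA.

I ≈ 4.79 mA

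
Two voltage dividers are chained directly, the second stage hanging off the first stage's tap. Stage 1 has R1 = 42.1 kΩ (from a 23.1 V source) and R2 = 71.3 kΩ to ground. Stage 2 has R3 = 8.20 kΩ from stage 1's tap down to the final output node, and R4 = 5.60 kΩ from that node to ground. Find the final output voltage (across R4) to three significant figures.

V_out ≈ 2.02 V

Stage 2 presents R3+R4 = 13.80 kΩ as a load on stage 1's tap.
Stage 1's lower leg becomes R2‖(R3+R4) = 11.56 kΩ, so V_mid = 23.1 × 11.56/53.66 = 4.977 V.
Stage 2 is itself unloaded: V_out = V_mid × R4/(R3+R4) = 4.977 × 5.60/13.80 = 2.02 V.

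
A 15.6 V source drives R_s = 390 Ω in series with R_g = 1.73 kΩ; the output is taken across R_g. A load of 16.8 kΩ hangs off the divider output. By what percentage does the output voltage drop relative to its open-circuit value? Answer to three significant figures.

The divider's output (Thévenin) resistance is R_s‖R_g = 318.3 Ω.
Fractional drop under load = R_th/(R_th + R_L) = 318.3 / (318.3 + 16800) = 0.01859.
So the output falls by 1.86 %.

1.86 %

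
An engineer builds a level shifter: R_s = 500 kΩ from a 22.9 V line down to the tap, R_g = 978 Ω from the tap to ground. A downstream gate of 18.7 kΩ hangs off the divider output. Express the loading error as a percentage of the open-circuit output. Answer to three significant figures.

4.96 %

The divider's output (Thévenin) resistance is R_s‖R_g = 976.1 Ω.
Fractional drop under load = R_th/(R_th + R_L) = 976.1 / (976.1 + 18700) = 0.04961.
So the output falls by 4.96 %.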